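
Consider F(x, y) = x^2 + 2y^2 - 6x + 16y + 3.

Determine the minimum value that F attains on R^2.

-38

F(x,y) separates as P(x) + Q(y) + 3, so its minimum is min P + min Q + 3.
P'(x) = 2x - 6 vanishes at x ∈ {3}; Q'(y) = 4y + 16 vanishes at y ∈ {-4}.
Local minima of P (where P''>0): P(3)=-9. Local minima of Q: Q(-4)=-32.
So the global minimum of F is P(3) + Q(-4) + 3 = -9 − 32 + 3 = -38, attained at (3, -4).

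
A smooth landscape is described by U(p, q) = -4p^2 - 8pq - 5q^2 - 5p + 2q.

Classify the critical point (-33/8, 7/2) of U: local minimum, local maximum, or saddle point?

The Hessian of U is constant: H = [[-8, -8], [-8, -10]].
det(H) = (-8)·(-10) − (-8)² = 16.
det(H) > 0 and tr(H) = -18 < 0, so H is negative definite and the point is a local maximum.

local maximum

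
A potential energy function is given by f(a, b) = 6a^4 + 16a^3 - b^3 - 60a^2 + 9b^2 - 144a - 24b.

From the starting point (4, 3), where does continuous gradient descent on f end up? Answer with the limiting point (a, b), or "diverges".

f is separable, so gradient descent decouples: a follows -∂f/∂a, b follows -∂f/∂b.
∂f/∂a = 24(a - 2)(a + 1)(a + 3); at a=4 this is 1680, so a decreases.
∂f/∂b = -3(b - 4)(b - 2); at b=3 this is 3, so b decreases.
a converges to its nearest critical value 2 (a local min of the a-part); b converges to 2. The iterate converges to (2, 2).

(2, 2)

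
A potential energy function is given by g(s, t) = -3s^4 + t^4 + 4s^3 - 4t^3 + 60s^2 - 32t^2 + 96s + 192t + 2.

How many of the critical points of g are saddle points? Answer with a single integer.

5

g separates as a function of s plus a function of t, so ∇g=0 decouples.
∂g/∂s = -12(s - 4)(s + 1)(s + 2) = 0 at s ∈ {-2, -1, 4}; ∂g/∂t = 4(t - 4)(t - 3)(t + 4) = 0 at t ∈ {-4, 3, 4}.
The Hessian is diagonal: diag(g_ss, g_tt). Second derivatives: g_ss(-2)=-72, g_ss(-1)=60, g_ss(4)=-360; g_tt(-4)=224, g_tt(3)=-28, g_tt(4)=32.
Saddle points occur where the two diagonal entries have opposite signs: (-2, -4), (-2, 4), (-1, 3), (4, -4), (4, 4). Count: 5.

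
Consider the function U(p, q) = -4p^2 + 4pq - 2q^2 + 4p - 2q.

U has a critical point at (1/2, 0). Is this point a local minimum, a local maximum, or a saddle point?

The Hessian of U is constant: H = [[-8, 4], [4, -4]].
det(H) = (-8)·(-4) − 4² = 16.
det(H) > 0 and tr(H) = -12 < 0, so H is negative definite and the point is a local maximum.

local maximum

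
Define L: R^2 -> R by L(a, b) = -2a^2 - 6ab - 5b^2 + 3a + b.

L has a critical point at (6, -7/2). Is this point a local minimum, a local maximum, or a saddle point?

The Hessian of L is constant: H = [[-4, -6], [-6, -10]].
det(H) = (-4)·(-10) − (-6)² = 4.
det(H) > 0 and tr(H) = -14 < 0, so H is negative definite and the point is a local maximum.

local maximum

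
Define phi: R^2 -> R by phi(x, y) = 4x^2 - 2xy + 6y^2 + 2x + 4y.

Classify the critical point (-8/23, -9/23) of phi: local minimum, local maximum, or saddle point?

The Hessian of phi is constant: H = [[8, -2], [-2, 12]].
det(H) = 8·12 − (-2)² = 92.
det(H) > 0 and tr(H) = 20 > 0, so H is positive definite and the point is a local minimum.

local minimum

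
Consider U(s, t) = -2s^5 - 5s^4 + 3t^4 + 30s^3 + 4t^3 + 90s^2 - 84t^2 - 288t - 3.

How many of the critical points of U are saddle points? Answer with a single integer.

6

U separates as a function of s plus a function of t, so ∇U=0 decouples.
∂U/∂s = -10s(s - 3)(s + 2)(s + 3) = 0 at s ∈ {-3, -2, 0, 3}; ∂U/∂t = 12(t - 4)(t + 2)(t + 3) = 0 at t ∈ {-3, -2, 4}.
The Hessian is diagonal: diag(U_ss, U_tt). Second derivatives: U_ss(-3)=180, U_ss(-2)=-100, U_ss(0)=180, U_ss(3)=-900; U_tt(-3)=84, U_tt(-2)=-72, U_tt(4)=504.
Saddle points occur where the two diagonal entries have opposite signs: (-3, -2), (-2, -3), (-2, 4), (0, -2), (3, -3), (3, 4). Count: 6.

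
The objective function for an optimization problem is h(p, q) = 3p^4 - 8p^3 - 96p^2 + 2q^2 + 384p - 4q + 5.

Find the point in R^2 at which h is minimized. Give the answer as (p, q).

h(p,q) separates as A(p) + B(q) + 5, so its minimum is min A + min B + 5.
A'(p) = 12(p - 4)(p - 2)(p + 4) vanishes at p ∈ {-4, 2, 4}; B'(q) = 4q - 4 vanishes at q ∈ {1}.
Local minima of A (where A''>0): A(-4)=-1792, A(4)=256. Local minima of B: B(1)=-2.
So the global minimum of h is A(-4) + B(1) + 5 = -1792 − 2 + 5 = -1789, attained at (-4, 1).

(-4, 1)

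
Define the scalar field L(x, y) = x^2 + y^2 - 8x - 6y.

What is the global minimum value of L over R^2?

-25

L(x,y) separates as P(x) + Q(y), so its minimum is min P + min Q.
P'(x) = 2x - 8 vanishes at x ∈ {4}; Q'(y) = 2y - 6 vanishes at y ∈ {3}.
Local minima of P (where P''>0): P(4)=-16. Local minima of Q: Q(3)=-9.
So the global minimum of L is P(4) + Q(3) = -16 − 9 = -25, attained at (4, 3).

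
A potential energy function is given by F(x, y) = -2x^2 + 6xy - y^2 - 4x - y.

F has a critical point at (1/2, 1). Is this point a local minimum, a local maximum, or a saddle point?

The Hessian of F is constant: H = [[-4, 6], [6, -2]].
det(H) = (-4)·(-2) − 6² = -28.
Since det(H) < 0, H is indefinite and the critical point is a saddle point.

saddle point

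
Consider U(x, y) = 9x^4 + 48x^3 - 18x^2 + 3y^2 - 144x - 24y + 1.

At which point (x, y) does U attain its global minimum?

(-4, 4)

U(x,y) separates as P(x) + Q(y) + 1, so its minimum is min P + min Q + 1.
P'(x) = 36(x - 1)(x + 1)(x + 4) vanishes at x ∈ {-4, -1, 1}; Q'(y) = 6y - 24 vanishes at y ∈ {4}.
Local minima of P (where P''>0): P(-4)=-480, P(1)=-105. Local minima of Q: Q(4)=-48.
So the global minimum of U is P(-4) + Q(4) + 1 = -480 − 48 + 1 = -527, attained at (-4, 4).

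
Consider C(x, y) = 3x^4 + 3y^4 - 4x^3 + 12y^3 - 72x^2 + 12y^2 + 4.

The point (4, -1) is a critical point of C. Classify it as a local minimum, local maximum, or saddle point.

saddle point

The mixed partial ∂²C/∂x∂y is 0, so the Hessian at any point is diag(C_xx, C_yy) = diag(12(3x^2 - 2x - 12), 12(3y^2 + 6y + 2)).
At (4, -1): H = diag(336, -12).
The eigenvalues have opposite signs, so H is indefinite: a saddle point.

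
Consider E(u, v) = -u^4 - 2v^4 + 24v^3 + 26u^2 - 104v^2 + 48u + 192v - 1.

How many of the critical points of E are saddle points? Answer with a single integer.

4

E separates as a function of u plus a function of v, so ∇E=0 decouples.
∂E/∂u = -4(u - 4)(u + 1)(u + 3) = 0 at u ∈ {-3, -1, 4}; ∂E/∂v = -8(v - 4)(v - 3)(v - 2) = 0 at v ∈ {2, 3, 4}.
The Hessian is diagonal: diag(E_uu, E_vv). Second derivatives: E_uu(-3)=-56, E_uu(-1)=40, E_uu(4)=-140; E_vv(2)=-16, E_vv(3)=8, E_vv(4)=-16.
Saddle points occur where the two diagonal entries have opposite signs: (-3, 3), (-1, 2), (-1, 4), (4, 3). Count: 4.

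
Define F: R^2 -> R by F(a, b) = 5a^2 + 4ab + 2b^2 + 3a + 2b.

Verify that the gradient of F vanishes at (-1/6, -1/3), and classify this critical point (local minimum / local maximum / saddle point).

∇F = (10a + 4b + 3, 4a + 4b + 2); substituting (-1/6, -1/3) gives ∇F = (0, 0), so (-1/6, -1/3) is indeed a critical point.
The Hessian of F is constant: H = [[10, 4], [4, 4]].
det(H) = 10·4 − 4² = 24.
det(H) > 0 and tr(H) = 14 > 0, so H is positive definite and the point is a local minimum.

local minimum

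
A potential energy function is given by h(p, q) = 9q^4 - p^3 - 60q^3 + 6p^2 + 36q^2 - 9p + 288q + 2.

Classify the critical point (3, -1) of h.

The mixed partial ∂²h/∂p∂q is 0, so the Hessian at any point is diag(h_pp, h_qq) = diag(6(-p + 2), 36(3q^2 - 10q + 2)).
At (3, -1): H = diag(-6, 540).
The eigenvalues have opposite signs, so H is indefinite: a saddle point.

saddle point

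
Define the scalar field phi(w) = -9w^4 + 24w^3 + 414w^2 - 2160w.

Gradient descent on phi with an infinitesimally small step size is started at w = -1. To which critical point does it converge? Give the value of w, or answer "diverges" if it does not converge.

phi'(w) = -36(w - 4)(w - 3)(w + 5), so phi'(-1) = -2880.
Gradient descent moves in the -phi' direction, i.e. w is increasing.
The nearest critical point in that direction is w = 3, where phi'' = 288 > 0 (a local minimum). The iterate converges there.

3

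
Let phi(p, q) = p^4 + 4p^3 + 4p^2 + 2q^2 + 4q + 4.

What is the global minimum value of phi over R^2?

2

phi(p,q) separates as A(p) + B(q) + 4, so its minimum is min A + min B + 4.
A'(p) = 4p(p + 1)(p + 2) vanishes at p ∈ {-2, -1, 0}; B'(q) = 4q + 4 vanishes at q ∈ {-1}.
Local minima of A (where A''>0): A(-2)=0, A(0)=0. Local minima of B: B(-1)=-2.
So the global minimum of phi is A(-2) + B(-1) + 4 = 0 − 2 + 4 = 2, attained at (-2, -1).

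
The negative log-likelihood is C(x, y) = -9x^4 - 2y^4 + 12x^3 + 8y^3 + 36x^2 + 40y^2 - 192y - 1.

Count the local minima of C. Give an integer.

1

C separates as a function of x plus a function of y, so ∇C=0 decouples.
∂C/∂x = -36x(x - 2)(x + 1) = 0 at x ∈ {-1, 0, 2}; ∂C/∂y = -8(y - 4)(y - 2)(y + 3) = 0 at y ∈ {-3, 2, 4}.
The Hessian is diagonal: diag(C_xx, C_yy). Second derivatives: C_xx(-1)=-108, C_xx(0)=72, C_xx(2)=-216; C_yy(-3)=-280, C_yy(2)=80, C_yy(4)=-112.
Local minima occur where both diagonal entries positive: (0, 2). Count: 1.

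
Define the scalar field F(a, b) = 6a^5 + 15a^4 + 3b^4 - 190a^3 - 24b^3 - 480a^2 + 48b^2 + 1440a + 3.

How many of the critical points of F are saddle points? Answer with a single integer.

F separates as a function of a plus a function of b, so ∇F=0 decouples.
∂F/∂a = 30(a - 4)(a - 1)(a + 3)(a + 4) = 0 at a ∈ {-4, -3, 1, 4}; ∂F/∂b = 12b(b - 4)(b - 2) = 0 at b ∈ {0, 2, 4}.
The Hessian is diagonal: diag(F_aa, F_bb). Second derivatives: F_aa(-4)=-1200, F_aa(-3)=840, F_aa(1)=-1800, F_aa(4)=5040; F_bb(0)=96, F_bb(2)=-48, F_bb(4)=96.
Saddle points occur where the two diagonal entries have opposite signs: (-4, 0), (-4, 4), (-3, 2), (1, 0), (1, 4), (4, 2). Count: 6.

6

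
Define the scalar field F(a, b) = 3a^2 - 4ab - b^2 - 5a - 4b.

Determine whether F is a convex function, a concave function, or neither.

neither

F is quadratic, so its Hessian is the constant matrix H = [[6, -4], [-4, -2]].
det(H) = -28, tr(H) = 4.
det(H) < 0, so H is indefinite: neither convex nor concave.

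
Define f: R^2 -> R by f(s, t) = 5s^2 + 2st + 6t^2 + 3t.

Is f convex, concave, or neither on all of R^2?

f is quadratic, so its Hessian is the constant matrix H = [[10, 2], [2, 12]].
det(H) = 116, tr(H) = 22.
det(H) > 0 and tr(H) > 0, so H is positive definite everywhere: convex.

convex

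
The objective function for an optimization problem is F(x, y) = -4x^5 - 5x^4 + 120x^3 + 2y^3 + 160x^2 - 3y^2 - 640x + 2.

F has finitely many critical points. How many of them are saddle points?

F separates as a function of x plus a function of y, so ∇F=0 decouples.
∂F/∂x = -20(x - 4)(x - 1)(x + 2)(x + 4) = 0 at x ∈ {-4, -2, 1, 4}; ∂F/∂y = 6y(y - 1) = 0 at y ∈ {0, 1}.
The Hessian is diagonal: diag(F_xx, F_yy). Second derivatives: F_xx(-4)=1600, F_xx(-2)=-720, F_xx(1)=900, F_xx(4)=-2880; F_yy(0)=-6, F_yy(1)=6.
Saddle points occur where the two diagonal entries have opposite signs: (-4, 0), (-2, 1), (1, 0), (4, 1). Count: 4.

4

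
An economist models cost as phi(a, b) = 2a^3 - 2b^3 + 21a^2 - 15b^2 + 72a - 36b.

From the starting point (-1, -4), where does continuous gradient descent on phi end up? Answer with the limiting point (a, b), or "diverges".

(-3, -3)

phi is separable, so gradient descent decouples: a follows -∂phi/∂a, b follows -∂phi/∂b.
∂phi/∂a = 6(a + 3)(a + 4); at a=-1 this is 36, so a decreases.
∂phi/∂b = -6(b + 2)(b + 3); at b=-4 this is -12, so b increases.
a converges to its nearest critical value -3 (a local min of the a-part); b converges to -3. The iterate converges to (-3, -3).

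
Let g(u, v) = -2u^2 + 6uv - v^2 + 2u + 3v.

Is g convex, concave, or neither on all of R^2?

neither

g is quadratic, so its Hessian is the constant matrix H = [[-4, 6], [6, -2]].
det(H) = -28, tr(H) = -6.
det(H) < 0, so H is indefinite: neither convex nor concave.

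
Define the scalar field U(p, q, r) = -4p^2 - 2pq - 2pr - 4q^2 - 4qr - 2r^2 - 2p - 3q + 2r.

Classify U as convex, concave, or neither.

U is quadratic, so its Hessian is the constant matrix H = [[-8, -2, -2], [-2, -8, -4], [-2, -4, -4]].
Leading principal minors: -8, 60, -112.
Signs alternate −, +, − ⇒ H ≺ 0 ⇒ concave.

concave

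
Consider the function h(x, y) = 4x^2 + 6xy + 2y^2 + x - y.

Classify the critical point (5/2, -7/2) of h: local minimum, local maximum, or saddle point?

saddle point

The Hessian of h is constant: H = [[8, 6], [6, 4]].
det(H) = 8·4 − 6² = -4.
Since det(H) < 0, H is indefinite and the critical point is a saddle point.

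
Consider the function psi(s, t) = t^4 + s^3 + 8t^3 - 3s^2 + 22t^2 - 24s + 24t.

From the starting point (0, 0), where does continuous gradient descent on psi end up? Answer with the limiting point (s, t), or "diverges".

(4, -1)

psi is separable, so gradient descent decouples: s follows -∂psi/∂s, t follows -∂psi/∂t.
∂psi/∂s = 3(s - 4)(s + 2); at s=0 this is -24, so s increases.
∂psi/∂t = 4(t + 1)(t + 2)(t + 3); at t=0 this is 24, so t decreases.
s converges to its nearest critical value 4 (a local min of the s-part); t converges to -1. The iterate converges to (4, -1).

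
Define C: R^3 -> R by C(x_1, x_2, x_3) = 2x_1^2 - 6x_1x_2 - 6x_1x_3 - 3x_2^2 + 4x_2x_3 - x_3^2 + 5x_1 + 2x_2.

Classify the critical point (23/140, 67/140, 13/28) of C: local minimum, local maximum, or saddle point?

The Hessian is constant: H = [[4, -6, -6], [-6, -6, 4], [-6, 4, -2]].
Leading principal minors: Δ₁ = 4, Δ₂ = -60, Δ₃ = 560.
The minors fit neither the all-positive nor the alternating-sign pattern, so H is indefinite: a saddle point.

saddle point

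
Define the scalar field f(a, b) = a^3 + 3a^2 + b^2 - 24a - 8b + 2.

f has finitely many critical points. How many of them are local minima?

1

f separates as a function of a plus a function of b, so ∇f=0 decouples.
∂f/∂a = 3(a - 2)(a + 4) = 0 at a ∈ {-4, 2}; ∂f/∂b = 2(b - 4) = 0 at b ∈ {4}.
The Hessian is diagonal: diag(f_aa, f_bb). Second derivatives: f_aa(-4)=-18, f_aa(2)=18; f_bb(4)=2.
Local minima occur where both diagonal entries positive: (2, 4). Count: 1.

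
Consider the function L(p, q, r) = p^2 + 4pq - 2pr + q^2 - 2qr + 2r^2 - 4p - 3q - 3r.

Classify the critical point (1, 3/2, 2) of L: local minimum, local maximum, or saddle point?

The Hessian is constant: H = [[2, 4, -2], [4, 2, -2], [-2, -2, 4]].
Leading principal minors: Δ₁ = 2, Δ₂ = -12, Δ₃ = -32.
The minors fit neither the all-positive nor the alternating-sign pattern, so H is indefinite: a saddle point.

saddle point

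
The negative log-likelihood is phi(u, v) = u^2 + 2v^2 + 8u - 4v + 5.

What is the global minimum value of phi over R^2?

-13

phi(u,v) separates as P(u) + Q(v) + 5, so its minimum is min P + min Q + 5.
P'(u) = 2u + 8 vanishes at u ∈ {-4}; Q'(v) = 4v - 4 vanishes at v ∈ {1}.
Local minima of P (where P''>0): P(-4)=-16. Local minima of Q: Q(1)=-2.
So the global minimum of phi is P(-4) + Q(1) + 5 = -16 − 2 + 5 = -13, attained at (-4, 1).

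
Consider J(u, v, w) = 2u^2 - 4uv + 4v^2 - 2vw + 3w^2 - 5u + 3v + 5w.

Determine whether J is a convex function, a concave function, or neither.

J is quadratic, so its Hessian is the constant matrix H = [[4, -4, 0], [-4, 8, -2], [0, -2, 6]].
Leading principal minors: 4, 16, 80.
All positive ⇒ H ≻ 0 ⇒ convex.

convex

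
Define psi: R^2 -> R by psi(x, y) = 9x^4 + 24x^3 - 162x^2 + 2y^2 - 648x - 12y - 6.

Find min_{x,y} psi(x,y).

psi(x,y) separates as P(x) + Q(y) − 6, so its minimum is min P + min Q − 6.
P'(x) = 36(x - 3)(x + 2)(x + 3) vanishes at x ∈ {-3, -2, 3}; Q'(y) = 4y - 12 vanishes at y ∈ {3}.
Local minima of P (where P''>0): P(-3)=567, P(3)=-2025. Local minima of Q: Q(3)=-18.
So the global minimum of psi is P(3) + Q(3) − 6 = -2025 − 18 − 6 = -2049, attained at (3, 3).

-2049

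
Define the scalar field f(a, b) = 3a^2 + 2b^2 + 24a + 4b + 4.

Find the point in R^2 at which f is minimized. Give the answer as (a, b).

f(a,b) separates as P(a) + Q(b) + 4, so its minimum is min P + min Q + 4.
P'(a) = 6a + 24 vanishes at a ∈ {-4}; Q'(b) = 4b + 4 vanishes at b ∈ {-1}.
Local minima of P (where P''>0): P(-4)=-48. Local minima of Q: Q(-1)=-2.
So the global minimum of f is P(-4) + Q(-1) + 4 = -48 − 2 + 4 = -46, attained at (-4, -1).

(-4, -1)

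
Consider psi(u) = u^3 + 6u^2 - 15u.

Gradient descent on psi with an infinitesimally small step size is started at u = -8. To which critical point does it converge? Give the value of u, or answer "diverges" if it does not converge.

diverges

psi'(u) = 3(u - 1)(u + 5), so psi'(-8) = 81.
Gradient descent moves in the -psi' direction, i.e. u is decreasing.
There is no critical point below u=-8, and psi' keeps the same sign, so the iterate runs off to −∞.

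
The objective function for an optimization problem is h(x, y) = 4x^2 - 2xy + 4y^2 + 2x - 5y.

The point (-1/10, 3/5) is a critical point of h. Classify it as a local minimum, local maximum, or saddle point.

The Hessian of h is constant: H = [[8, -2], [-2, 8]].
det(H) = 8·8 − (-2)² = 60.
det(H) > 0 and tr(H) = 16 > 0, so H is positive definite and the point is a local minimum.

local minimum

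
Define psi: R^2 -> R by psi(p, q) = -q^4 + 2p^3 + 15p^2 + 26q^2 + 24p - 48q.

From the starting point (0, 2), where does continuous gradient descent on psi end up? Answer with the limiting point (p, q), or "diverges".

(-1, 1)

psi is separable, so gradient descent decouples: p follows -∂psi/∂p, q follows -∂psi/∂q.
∂psi/∂p = 6(p + 1)(p + 4); at p=0 this is 24, so p decreases.
∂psi/∂q = -4(q - 3)(q - 1)(q + 4); at q=2 this is 24, so q decreases.
p converges to its nearest critical value -1 (a local min of the p-part); q converges to 1. The iterate converges to (-1, 1).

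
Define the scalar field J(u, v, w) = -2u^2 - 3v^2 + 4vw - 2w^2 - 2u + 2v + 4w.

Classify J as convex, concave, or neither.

concave

J is quadratic, so its Hessian is the constant matrix H = [[-4, 0, 0], [0, -6, 4], [0, 4, -4]].
Leading principal minors: -4, 24, -32.
Signs alternate −, +, − ⇒ H ≺ 0 ⇒ concave.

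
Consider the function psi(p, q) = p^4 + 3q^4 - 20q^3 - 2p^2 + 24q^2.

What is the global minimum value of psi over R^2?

psi(p,q) separates as A(p) + B(q), so its minimum is min A + min B.
A'(p) = 4p(p - 1)(p + 1) vanishes at p ∈ {-1, 0, 1}; B'(q) = 12q(q - 4)(q - 1) vanishes at q ∈ {0, 1, 4}.
Local minima of A (where A''>0): A(-1)=-1, A(1)=-1. Local minima of B: B(0)=0, B(4)=-128.
So the global minimum of psi is A(-1) + B(4) = -1 − 128 = -129, attained at (-1, 4).

-129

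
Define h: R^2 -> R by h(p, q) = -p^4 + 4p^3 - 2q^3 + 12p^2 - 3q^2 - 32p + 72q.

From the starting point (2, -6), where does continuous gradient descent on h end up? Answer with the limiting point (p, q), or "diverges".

(1, -4)

h is separable, so gradient descent decouples: p follows -∂h/∂p, q follows -∂h/∂q.
∂h/∂p = -4(p - 4)(p - 1)(p + 2); at p=2 this is 32, so p decreases.
∂h/∂q = -6(q - 3)(q + 4); at q=-6 this is -108, so q increases.
p converges to its nearest critical value 1 (a local min of the p-part); q converges to -4. The iterate converges to (1, -4).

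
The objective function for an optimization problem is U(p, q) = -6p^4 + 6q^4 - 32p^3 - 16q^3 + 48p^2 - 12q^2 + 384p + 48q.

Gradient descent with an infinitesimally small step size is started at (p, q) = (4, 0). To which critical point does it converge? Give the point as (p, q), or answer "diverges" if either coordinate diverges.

diverges

U is separable, so gradient descent decouples: p follows -∂U/∂p, q follows -∂U/∂q.
∂U/∂p = -24(p - 2)(p + 2)(p + 4); at p=4 this is -2304, so p increases.
∂U/∂q = 24(q - 2)(q - 1)(q + 1); at q=0 this is 48, so q decreases.
The p-coordinate has no critical point in that direction and runs off to infinity.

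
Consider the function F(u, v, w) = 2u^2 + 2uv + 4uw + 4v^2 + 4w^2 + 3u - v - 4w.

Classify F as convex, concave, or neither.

convex

F is quadratic, so its Hessian is the constant matrix H = [[4, 2, 4], [2, 8, 0], [4, 0, 8]].
Leading principal minors: 4, 28, 96.
All positive ⇒ H ≻ 0 ⇒ convex.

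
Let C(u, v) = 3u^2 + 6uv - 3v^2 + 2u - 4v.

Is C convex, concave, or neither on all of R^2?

C is quadratic, so its Hessian is the constant matrix H = [[6, 6], [6, -6]].
det(H) = -72, tr(H) = 0.
det(H) < 0, so H is indefinite: neither convex nor concave.

neither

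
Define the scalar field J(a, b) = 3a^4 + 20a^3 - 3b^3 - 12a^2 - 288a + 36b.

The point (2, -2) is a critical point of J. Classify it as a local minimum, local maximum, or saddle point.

The mixed partial ∂²J/∂a∂b is 0, so the Hessian at any point is diag(J_aa, J_bb) = diag(12(3a^2 + 10a - 2), -18b).
At (2, -2): H = diag(360, 36).
Both eigenvalues are positive, so H is positive definite: a local minimum.

local minimum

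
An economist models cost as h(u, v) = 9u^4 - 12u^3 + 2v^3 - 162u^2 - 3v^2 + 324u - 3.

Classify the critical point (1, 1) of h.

saddle point

The mixed partial ∂²h/∂u∂v is 0, so the Hessian at any point is diag(h_uu, h_vv) = diag(36(3u^2 - 2u - 9), 6(2v - 1)).
At (1, 1): H = diag(-288, 6).
The eigenvalues have opposite signs, so H is indefinite: a saddle point.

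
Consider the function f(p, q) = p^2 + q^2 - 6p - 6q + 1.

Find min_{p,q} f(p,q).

f(p,q) separates as A(p) + B(q) + 1, so its minimum is min A + min B + 1.
A'(p) = 2p - 6 vanishes at p ∈ {3}; B'(q) = 2q - 6 vanishes at q ∈ {3}.
Local minima of A (where A''>0): A(3)=-9. Local minima of B: B(3)=-9.
So the global minimum of f is A(3) + B(3) + 1 = -9 − 9 + 1 = -17, attained at (3, 3).

-17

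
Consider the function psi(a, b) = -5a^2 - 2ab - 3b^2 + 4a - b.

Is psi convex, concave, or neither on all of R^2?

psi is quadratic, so its Hessian is the constant matrix H = [[-10, -2], [-2, -6]].
det(H) = 56, tr(H) = -16.
det(H) > 0 and tr(H) < 0, so H is negative definite everywhere: concave.

concave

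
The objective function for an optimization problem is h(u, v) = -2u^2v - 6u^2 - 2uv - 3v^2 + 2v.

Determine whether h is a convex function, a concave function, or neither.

The term -2u^2v is cubic, so the Hessian is not constant.
∂²h/∂u² = -4v - 12, which takes both signs as v varies (negative for sufficiently large v). A diagonal entry of the Hessian changing sign means the Hessian is neither positive- nor negative-semidefinite on all of R^2.

neither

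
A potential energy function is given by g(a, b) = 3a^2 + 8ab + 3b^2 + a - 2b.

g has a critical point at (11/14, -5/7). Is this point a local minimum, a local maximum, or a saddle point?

The Hessian of g is constant: H = [[6, 8], [8, 6]].
det(H) = 6·6 − 8² = -28.
Since det(H) < 0, H is indefinite and the critical point is a saddle point.

saddle point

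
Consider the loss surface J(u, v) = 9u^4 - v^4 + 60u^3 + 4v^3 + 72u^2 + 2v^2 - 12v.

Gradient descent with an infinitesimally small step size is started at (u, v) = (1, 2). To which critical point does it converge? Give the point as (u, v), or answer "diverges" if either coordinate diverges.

(0, 1)

J is separable, so gradient descent decouples: u follows -∂J/∂u, v follows -∂J/∂v.
∂J/∂u = 36u(u + 1)(u + 4); at u=1 this is 360, so u decreases.
∂J/∂v = -4(v - 3)(v - 1)(v + 1); at v=2 this is 12, so v decreases.
u converges to its nearest critical value 0 (a local min of the u-part); v converges to 1. The iterate converges to (0, 1).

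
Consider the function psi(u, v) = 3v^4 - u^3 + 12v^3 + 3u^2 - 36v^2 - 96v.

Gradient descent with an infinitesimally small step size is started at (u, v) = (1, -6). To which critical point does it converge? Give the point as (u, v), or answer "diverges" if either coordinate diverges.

psi is separable, so gradient descent decouples: u follows -∂psi/∂u, v follows -∂psi/∂v.
∂psi/∂u = -3u(u - 2); at u=1 this is 3, so u decreases.
∂psi/∂v = 12(v - 2)(v + 1)(v + 4); at v=-6 this is -960, so v increases.
u converges to its nearest critical value 0 (a local min of the u-part); v converges to -4. The iterate converges to (0, -4).

(0, -4)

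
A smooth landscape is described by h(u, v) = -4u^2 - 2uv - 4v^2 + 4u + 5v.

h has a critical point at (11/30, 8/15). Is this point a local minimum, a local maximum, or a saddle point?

The Hessian of h is constant: H = [[-8, -2], [-2, -8]].
det(H) = (-8)·(-8) − (-2)² = 60.
det(H) > 0 and tr(H) = -16 < 0, so H is negative definite and the point is a local maximum.

local maximum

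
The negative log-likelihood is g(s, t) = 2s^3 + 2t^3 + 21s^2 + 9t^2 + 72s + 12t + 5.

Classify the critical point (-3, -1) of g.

The mixed partial ∂²g/∂s∂t is 0, so the Hessian at any point is diag(g_ss, g_tt) = diag(6(2s + 7), 6(2t + 3)).
At (-3, -1): H = diag(6, 6).
Both eigenvalues are positive, so H is positive definite: a local minimum.

local minimum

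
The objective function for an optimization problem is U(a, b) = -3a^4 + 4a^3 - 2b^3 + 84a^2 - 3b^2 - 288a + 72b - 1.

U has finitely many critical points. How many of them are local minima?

U separates as a function of a plus a function of b, so ∇U=0 decouples.
∂U/∂a = -12(a - 3)(a - 2)(a + 4) = 0 at a ∈ {-4, 2, 3}; ∂U/∂b = -6(b - 3)(b + 4) = 0 at b ∈ {-4, 3}.
The Hessian is diagonal: diag(U_aa, U_bb). Second derivatives: U_aa(-4)=-504, U_aa(2)=72, U_aa(3)=-84; U_bb(-4)=42, U_bb(3)=-42.
Local minima occur where both diagonal entries positive: (2, -4). Count: 1.

1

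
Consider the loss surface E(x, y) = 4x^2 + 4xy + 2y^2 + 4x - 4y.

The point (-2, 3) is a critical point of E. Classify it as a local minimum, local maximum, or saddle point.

local minimum

The Hessian of E is constant: H = [[8, 4], [4, 4]].
det(H) = 8·4 − 4² = 16.
det(H) > 0 and tr(H) = 12 > 0, so H is positive definite and the point is a local minimum.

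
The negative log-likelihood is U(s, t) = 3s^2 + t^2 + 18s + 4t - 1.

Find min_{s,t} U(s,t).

-32

U(s,t) separates as P(s) + Q(t) − 1, so its minimum is min P + min Q − 1.
P'(s) = 6s + 18 vanishes at s ∈ {-3}; Q'(t) = 2(t + 2) vanishes at t ∈ {-2}.
Local minima of P (where P''>0): P(-3)=-27. Local minima of Q: Q(-2)=-4.
So the global minimum of U is P(-3) + Q(-2) − 1 = -27 − 4 − 1 = -32, attained at (-3, -2).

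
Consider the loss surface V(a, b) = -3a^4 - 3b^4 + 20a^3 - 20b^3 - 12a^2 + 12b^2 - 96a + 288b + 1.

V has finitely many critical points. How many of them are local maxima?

4

V separates as a function of a plus a function of b, so ∇V=0 decouples.
∂V/∂a = -12(a - 4)(a - 2)(a + 1) = 0 at a ∈ {-1, 2, 4}; ∂V/∂b = -12(b - 2)(b + 3)(b + 4) = 0 at b ∈ {-4, -3, 2}.
The Hessian is diagonal: diag(V_aa, V_bb). Second derivatives: V_aa(-1)=-180, V_aa(2)=72, V_aa(4)=-120; V_bb(-4)=-72, V_bb(-3)=60, V_bb(2)=-360.
Local maxima occur where both diagonal entries negative: (-1, -4), (-1, 2), (4, -4), (4, 2). Count: 4.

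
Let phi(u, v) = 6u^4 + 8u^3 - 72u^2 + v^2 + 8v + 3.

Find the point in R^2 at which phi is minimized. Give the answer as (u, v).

(-3, -4)

phi(u,v) separates as P(u) + Q(v) + 3, so its minimum is min P + min Q + 3.
P'(u) = 24u(u - 2)(u + 3) vanishes at u ∈ {-3, 0, 2}; Q'(v) = 2v + 8 vanishes at v ∈ {-4}.
Local minima of P (where P''>0): P(-3)=-378, P(2)=-128. Local minima of Q: Q(-4)=-16.
So the global minimum of phi is P(-3) + Q(-4) + 3 = -378 − 16 + 3 = -391, attained at (-3, -4).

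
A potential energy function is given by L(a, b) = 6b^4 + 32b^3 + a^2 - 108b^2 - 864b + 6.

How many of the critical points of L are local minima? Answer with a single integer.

2

L separates as a function of a plus a function of b, so ∇L=0 decouples.
∂L/∂a = 2a = 0 at a ∈ {0}; ∂L/∂b = 24(b - 3)(b + 3)(b + 4) = 0 at b ∈ {-4, -3, 3}.
The Hessian is diagonal: diag(L_aa, L_bb). Second derivatives: L_aa(0)=2; L_bb(-4)=168, L_bb(-3)=-144, L_bb(3)=1008.
Local minima occur where both diagonal entries positive: (0, -4), (0, 3). Count: 2.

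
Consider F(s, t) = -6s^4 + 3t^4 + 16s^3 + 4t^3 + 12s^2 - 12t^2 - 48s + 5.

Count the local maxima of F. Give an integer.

F separates as a function of s plus a function of t, so ∇F=0 decouples.
∂F/∂s = -24(s - 2)(s - 1)(s + 1) = 0 at s ∈ {-1, 1, 2}; ∂F/∂t = 12t(t - 1)(t + 2) = 0 at t ∈ {-2, 0, 1}.
The Hessian is diagonal: diag(F_ss, F_tt). Second derivatives: F_ss(-1)=-144, F_ss(1)=48, F_ss(2)=-72; F_tt(-2)=72, F_tt(0)=-24, F_tt(1)=36.
Local maxima occur where both diagonal entries negative: (-1, 0), (2, 0). Count: 2.

2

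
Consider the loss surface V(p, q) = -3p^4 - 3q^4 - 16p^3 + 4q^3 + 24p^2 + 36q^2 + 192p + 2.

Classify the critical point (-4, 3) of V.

The mixed partial ∂²V/∂p∂q is 0, so the Hessian at any point is diag(V_pp, V_qq) = diag(12(-3p^2 - 8p + 4), 12(-3q^2 + 2q + 6)).
At (-4, 3): H = diag(-144, -180).
Both eigenvalues are negative, so H is negative definite: a local maximum.

local maximum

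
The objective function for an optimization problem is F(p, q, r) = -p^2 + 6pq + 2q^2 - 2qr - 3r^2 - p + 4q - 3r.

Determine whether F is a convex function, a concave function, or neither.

F is quadratic, so its Hessian is the constant matrix H = [[-2, 6, 0], [6, 4, -2], [0, -2, -6]].
Leading principal minors: -2, -44, 272.
Neither pattern holds ⇒ H is indefinite ⇒ neither convex nor concave.

neither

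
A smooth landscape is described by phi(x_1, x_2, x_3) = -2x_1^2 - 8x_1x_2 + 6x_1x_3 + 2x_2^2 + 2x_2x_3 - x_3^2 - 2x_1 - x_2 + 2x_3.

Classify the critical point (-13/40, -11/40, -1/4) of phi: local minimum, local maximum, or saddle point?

The Hessian is constant: H = [[-4, -8, 6], [-8, 4, 2], [6, 2, -2]].
Leading principal minors: Δ₁ = -4, Δ₂ = -80, Δ₃ = -160.
The minors fit neither the all-positive nor the alternating-sign pattern, so H is indefinite: a saddle point.

saddle point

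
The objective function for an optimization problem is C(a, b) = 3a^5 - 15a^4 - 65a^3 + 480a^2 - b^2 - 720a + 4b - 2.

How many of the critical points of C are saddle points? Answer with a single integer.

2

C separates as a function of a plus a function of b, so ∇C=0 decouples.
∂C/∂a = 15(a - 4)(a - 3)(a - 1)(a + 4) = 0 at a ∈ {-4, 1, 3, 4}; ∂C/∂b = -2(b - 2) = 0 at b ∈ {2}.
The Hessian is diagonal: diag(C_aa, C_bb). Second derivatives: C_aa(-4)=-4200, C_aa(1)=450, C_aa(3)=-210, C_aa(4)=360; C_bb(2)=-2.
Saddle points occur where the two diagonal entries have opposite signs: (1, 2), (4, 2). Count: 2.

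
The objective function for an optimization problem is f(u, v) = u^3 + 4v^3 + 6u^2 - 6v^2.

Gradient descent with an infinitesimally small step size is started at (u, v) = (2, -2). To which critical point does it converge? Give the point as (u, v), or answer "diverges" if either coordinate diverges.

f is separable, so gradient descent decouples: u follows -∂f/∂u, v follows -∂f/∂v.
∂f/∂u = 3u(u + 4); at u=2 this is 36, so u decreases.
∂f/∂v = 12v(v - 1); at v=-2 this is 72, so v decreases.
The v-coordinate has no critical point in that direction and runs off to infinity.

diverges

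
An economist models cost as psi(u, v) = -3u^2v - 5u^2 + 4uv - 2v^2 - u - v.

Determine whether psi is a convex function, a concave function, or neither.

neither

The term -3u^2v is cubic, so the Hessian is not constant.
∂²psi/∂u² = -6v - 10, which takes both signs as v varies (negative for sufficiently large v). A diagonal entry of the Hessian changing sign means the Hessian is neither positive- nor negative-semidefinite on all of R^2.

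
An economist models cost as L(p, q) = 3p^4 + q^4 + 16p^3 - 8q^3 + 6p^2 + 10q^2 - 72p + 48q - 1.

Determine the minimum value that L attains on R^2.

L(p,q) separates as A(p) + B(q) − 1, so its minimum is min A + min B − 1.
A'(p) = 12(p - 1)(p + 2)(p + 3) vanishes at p ∈ {-3, -2, 1}; B'(q) = 4(q - 4)(q - 3)(q + 1) vanishes at q ∈ {-1, 3, 4}.
Local minima of A (where A''>0): A(-3)=81, A(1)=-47. Local minima of B: B(-1)=-29, B(4)=96.
So the global minimum of L is A(1) + B(-1) − 1 = -47 − 29 − 1 = -77, attained at (1, -1).

-77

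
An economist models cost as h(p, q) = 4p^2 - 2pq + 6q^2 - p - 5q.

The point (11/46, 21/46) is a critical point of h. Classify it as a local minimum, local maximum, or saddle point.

The Hessian of h is constant: H = [[8, -2], [-2, 12]].
det(H) = 8·12 − (-2)² = 92.
det(H) > 0 and tr(H) = 20 > 0, so H is positive definite and the point is a local minimum.

local minimum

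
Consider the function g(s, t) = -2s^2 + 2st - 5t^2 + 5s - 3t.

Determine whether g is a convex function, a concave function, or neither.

g is quadratic, so its Hessian is the constant matrix H = [[-4, 2], [2, -10]].
det(H) = 36, tr(H) = -14.
det(H) > 0 and tr(H) < 0, so H is negative definite everywhere: concave.

concave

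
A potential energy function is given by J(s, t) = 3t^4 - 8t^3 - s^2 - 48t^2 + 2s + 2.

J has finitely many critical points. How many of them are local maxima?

1

J separates as a function of s plus a function of t, so ∇J=0 decouples.
∂J/∂s = -2(s - 1) = 0 at s ∈ {1}; ∂J/∂t = 12t(t - 4)(t + 2) = 0 at t ∈ {-2, 0, 4}.
The Hessian is diagonal: diag(J_ss, J_tt). Second derivatives: J_ss(1)=-2; J_tt(-2)=144, J_tt(0)=-96, J_tt(4)=288.
Local maxima occur where both diagonal entries negative: (1, 0). Count: 1.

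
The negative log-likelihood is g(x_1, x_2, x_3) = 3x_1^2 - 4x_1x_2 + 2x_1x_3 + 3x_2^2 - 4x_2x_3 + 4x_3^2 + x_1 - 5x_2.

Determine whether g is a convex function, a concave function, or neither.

g is quadratic, so its Hessian is the constant matrix H = [[6, -4, 2], [-4, 6, -4], [2, -4, 8]].
Leading principal minors: 6, 20, 104.
All positive ⇒ H ≻ 0 ⇒ convex.

convex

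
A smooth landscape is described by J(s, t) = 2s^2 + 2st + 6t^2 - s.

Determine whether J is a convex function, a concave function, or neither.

convex

J is quadratic, so its Hessian is the constant matrix H = [[4, 2], [2, 12]].
det(H) = 44, tr(H) = 16.
det(H) > 0 and tr(H) > 0, so H is positive definite everywhere: convex.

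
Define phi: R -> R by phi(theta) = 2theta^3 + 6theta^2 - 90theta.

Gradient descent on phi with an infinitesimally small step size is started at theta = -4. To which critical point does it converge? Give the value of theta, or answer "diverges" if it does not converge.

3

phi'(theta) = 6(theta - 3)(theta + 5), so phi'(-4) = -42.
Gradient descent moves in the -phi' direction, i.e. theta is increasing.
The nearest critical point in that direction is theta = 3, where phi'' = 48 > 0 (a local minimum). The iterate converges there.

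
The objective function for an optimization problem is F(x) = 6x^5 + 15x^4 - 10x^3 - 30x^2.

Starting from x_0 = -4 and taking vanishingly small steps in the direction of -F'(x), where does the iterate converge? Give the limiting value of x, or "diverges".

diverges

F'(x) = 30x(x - 1)(x + 1)(x + 2), so F'(-4) = 3600.
Gradient descent moves in the -F' direction, i.e. x is decreasing.
There is no critical point below x=-4, and F' keeps the same sign, so the iterate runs off to −∞.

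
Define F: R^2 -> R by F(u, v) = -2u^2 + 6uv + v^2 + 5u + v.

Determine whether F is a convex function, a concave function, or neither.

neither

F is quadratic, so its Hessian is the constant matrix H = [[-4, 6], [6, 2]].
det(H) = -44, tr(H) = -2.
det(H) < 0, so H is indefinite: neither convex nor concave.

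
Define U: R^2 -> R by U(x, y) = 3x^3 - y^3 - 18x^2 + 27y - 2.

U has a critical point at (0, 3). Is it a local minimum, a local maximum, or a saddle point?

The mixed partial ∂²U/∂x∂y is 0, so the Hessian at any point is diag(U_xx, U_yy) = diag(18(x - 2), -6y).
At (0, 3): H = diag(-36, -18).
Both eigenvalues are negative, so H is negative definite: a local maximum.

local maximum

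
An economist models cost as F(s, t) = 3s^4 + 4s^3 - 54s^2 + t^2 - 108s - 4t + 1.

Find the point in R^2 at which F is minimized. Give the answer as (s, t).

F(s,t) separates as P(s) + Q(t) + 1, so its minimum is min P + min Q + 1.
P'(s) = 12(s - 3)(s + 1)(s + 3) vanishes at s ∈ {-3, -1, 3}; Q'(t) = 2(t - 2) vanishes at t ∈ {2}.
Local minima of P (where P''>0): P(-3)=-27, P(3)=-459. Local minima of Q: Q(2)=-4.
So the global minimum of F is P(3) + Q(2) + 1 = -459 − 4 + 1 = -462, attained at (3, 2).

(3, 2)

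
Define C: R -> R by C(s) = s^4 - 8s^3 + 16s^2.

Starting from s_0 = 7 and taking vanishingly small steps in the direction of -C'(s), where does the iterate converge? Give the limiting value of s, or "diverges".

4

C'(s) = 4s(s - 4)(s - 2), so C'(7) = 420.
Gradient descent moves in the -C' direction, i.e. s is decreasing.
The nearest critical point in that direction is s = 4, where C'' = 32 > 0 (a local minimum). The iterate converges there.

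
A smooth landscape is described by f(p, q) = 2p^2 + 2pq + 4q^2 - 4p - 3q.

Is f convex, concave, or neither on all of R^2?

convex

f is quadratic, so its Hessian is the constant matrix H = [[4, 2], [2, 8]].
det(H) = 28, tr(H) = 12.
det(H) > 0 and tr(H) > 0, so H is positive definite everywhere: convex.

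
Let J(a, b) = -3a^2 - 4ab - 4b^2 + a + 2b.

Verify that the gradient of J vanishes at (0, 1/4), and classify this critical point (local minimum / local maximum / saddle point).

∇J = (-6a - 4b + 1, -4a - 8b + 2); substituting (0, 1/4) gives ∇J = (0, 0), so (0, 1/4) is indeed a critical point.
The Hessian of J is constant: H = [[-6, -4], [-4, -8]].
det(H) = (-6)·(-8) − (-4)² = 32.
det(H) > 0 and tr(H) = -14 < 0, so H is negative definite and the point is a local maximum.

local maximum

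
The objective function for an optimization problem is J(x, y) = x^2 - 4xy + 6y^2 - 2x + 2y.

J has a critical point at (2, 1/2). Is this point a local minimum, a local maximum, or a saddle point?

The Hessian of J is constant: H = [[2, -4], [-4, 12]].
det(H) = 2·12 − (-4)² = 8.
det(H) > 0 and tr(H) = 14 > 0, so H is positive definite and the point is a local minimum.

local minimum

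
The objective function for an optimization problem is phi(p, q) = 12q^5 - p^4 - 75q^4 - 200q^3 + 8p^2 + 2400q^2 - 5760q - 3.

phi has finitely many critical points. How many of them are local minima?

phi separates as a function of p plus a function of q, so ∇phi=0 decouples.
∂phi/∂p = -4p(p - 2)(p + 2) = 0 at p ∈ {-2, 0, 2}; ∂phi/∂q = 60(q - 4)(q - 3)(q - 2)(q + 4) = 0 at q ∈ {-4, 2, 3, 4}.
The Hessian is diagonal: diag(phi_pp, phi_qq). Second derivatives: phi_pp(-2)=-32, phi_pp(0)=16, phi_pp(2)=-32; phi_qq(-4)=-20160, phi_qq(2)=720, phi_qq(3)=-420, phi_qq(4)=960.
Local minima occur where both diagonal entries positive: (0, 2), (0, 4). Count: 2.

2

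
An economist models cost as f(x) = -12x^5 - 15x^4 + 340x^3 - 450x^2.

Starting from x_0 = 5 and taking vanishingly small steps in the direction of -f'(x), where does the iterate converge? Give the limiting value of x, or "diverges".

diverges

f'(x) = -60x(x - 3)(x - 1)(x + 5), so f'(5) = -24000.
Gradient descent moves in the -f' direction, i.e. x is increasing.
There is no critical point above x=5, and f' keeps the same sign, so the iterate runs off to +∞.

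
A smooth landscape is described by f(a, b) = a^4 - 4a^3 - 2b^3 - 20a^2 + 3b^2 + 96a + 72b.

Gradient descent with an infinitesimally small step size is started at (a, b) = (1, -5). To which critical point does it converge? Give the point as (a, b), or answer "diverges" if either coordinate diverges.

(-3, -3)

f is separable, so gradient descent decouples: a follows -∂f/∂a, b follows -∂f/∂b.
∂f/∂a = 4(a - 4)(a - 2)(a + 3); at a=1 this is 48, so a decreases.
∂f/∂b = -6(b - 4)(b + 3); at b=-5 this is -108, so b increases.
a converges to its nearest critical value -3 (a local min of the a-part); b converges to -3. The iterate converges to (-3, -3).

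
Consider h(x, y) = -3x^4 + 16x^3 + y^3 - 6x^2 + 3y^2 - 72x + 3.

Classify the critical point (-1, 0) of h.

The mixed partial ∂²h/∂x∂y is 0, so the Hessian at any point is diag(h_xx, h_yy) = diag(12(-3x^2 + 8x - 1), 6(y + 1)).
At (-1, 0): H = diag(-144, 6).
The eigenvalues have opposite signs, so H is indefinite: a saddle point.

saddle point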